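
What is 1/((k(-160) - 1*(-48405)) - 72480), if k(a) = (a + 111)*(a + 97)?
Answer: -1/20988 ≈ -4.7646e-5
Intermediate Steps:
k(a) = (97 + a)*(111 + a) (k(a) = (111 + a)*(97 + a) = (97 + a)*(111 + a))
1/((k(-160) - 1*(-48405)) - 72480) = 1/(((10767 + (-160)² + 208*(-160)) - 1*(-48405)) - 72480) = 1/(((10767 + 25600 - 33280) + 48405) - 72480) = 1/((3087 + 48405) - 72480) = 1/(51492 - 72480) = 1/(-20988) = -1/20988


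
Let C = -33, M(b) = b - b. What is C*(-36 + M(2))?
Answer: 1188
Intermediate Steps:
M(b) = 0
C*(-36 + M(2)) = -33*(-36 + 0) = -33*(-36) = 1188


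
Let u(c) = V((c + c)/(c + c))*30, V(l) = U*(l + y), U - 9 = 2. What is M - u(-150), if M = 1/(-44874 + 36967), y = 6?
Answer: -18265171/7907 ≈ -2310.0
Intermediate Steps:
U = 11 (U = 9 + 2 = 11)
M = -1/7907 (M = 1/(-7907) = -1/7907 ≈ -0.00012647)
V(l) = 66 + 11*l (V(l) = 11*(l + 6) = 11*(6 + l) = 66 + 11*l)
u(c) = 2310 (u(c) = (66 + 11*((c + c)/(c + c)))*30 = (66 + 11*((2*c)/((2*c))))*30 = (66 + 11*((2*c)*(1/(2*c))))*30 = (66 + 11*1)*30 = (66 + 11)*30 = 77*30 = 2310)
M - u(-150) = -1/7907 - 1*2310 = -1/7907 - 2310 = -18265171/7907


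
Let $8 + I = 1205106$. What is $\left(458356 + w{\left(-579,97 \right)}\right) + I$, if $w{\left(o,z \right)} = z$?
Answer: $1663551$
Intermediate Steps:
$I = 1205098$ ($I = -8 + 1205106 = 1205098$)
$\left(458356 + w{\left(-579,97 \right)}\right) + I = \left(458356 + 97\right) + 1205098 = 458453 + 1205098 = 1663551$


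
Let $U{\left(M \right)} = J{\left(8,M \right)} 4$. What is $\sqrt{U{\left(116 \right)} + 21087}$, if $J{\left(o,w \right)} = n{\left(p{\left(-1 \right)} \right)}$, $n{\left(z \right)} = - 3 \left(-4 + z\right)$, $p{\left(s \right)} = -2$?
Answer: $3 \sqrt{2351} \approx 145.46$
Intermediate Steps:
$n{\left(z \right)} = 12 - 3 z$
$J{\left(o,w \right)} = 18$ ($J{\left(o,w \right)} = 12 - -6 = 12 + 6 = 18$)
$U{\left(M \right)} = 72$ ($U{\left(M \right)} = 18 \cdot 4 = 72$)
$\sqrt{U{\left(116 \right)} + 21087} = \sqrt{72 + 21087} = \sqrt{21159} = 3 \sqrt{2351}$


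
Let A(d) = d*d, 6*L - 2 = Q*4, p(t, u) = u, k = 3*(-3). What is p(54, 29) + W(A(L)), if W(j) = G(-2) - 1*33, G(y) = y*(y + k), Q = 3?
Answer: 18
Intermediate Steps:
k = -9
L = 7/3 (L = ⅓ + (3*4)/6 = ⅓ + (⅙)*12 = ⅓ + 2 = 7/3 ≈ 2.3333)
A(d) = d²
G(y) = y*(-9 + y) (G(y) = y*(y - 9) = y*(-9 + y))
W(j) = -11 (W(j) = -2*(-9 - 2) - 1*33 = -2*(-11) - 33 = 22 - 33 = -11)
p(54, 29) + W(A(L)) = 29 - 11 = 18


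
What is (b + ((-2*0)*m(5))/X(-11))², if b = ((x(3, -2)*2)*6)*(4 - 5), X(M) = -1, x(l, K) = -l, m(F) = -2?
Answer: 1296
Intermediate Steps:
b = 36 (b = ((-1*3*2)*6)*(4 - 5) = (-3*2*6)*(-1) = -6*6*(-1) = -36*(-1) = 36)
(b + ((-2*0)*m(5))/X(-11))² = (36 + (-2*0*(-2))/(-1))² = (36 + (0*(-2))*(-1))² = (36 + 0*(-1))² = (36 + 0)² = 36² = 1296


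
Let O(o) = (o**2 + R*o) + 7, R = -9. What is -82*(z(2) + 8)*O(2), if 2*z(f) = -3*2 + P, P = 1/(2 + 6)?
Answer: 23247/8 ≈ 2905.9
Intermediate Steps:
P = 1/8 ≈ 0.12500
z(f) = -47/16 (z(f) = (-3*2 + 1/8)/2 = (-6 + 1/8)/2 = (1/2)*(-47/8) = -47/16)
O(o) = 7 + o**2 - 9*o (O(o) = (o**2 - 9*o) + 7 = 7 + o**2 - 9*o)
-82*(z(2) + 8)*O(2) = -82*(-47/16 + 8)*(7 + 2**2 - 9*2) = -3321*(7 + 4 - 18)/8 = -3321*(-7)/8 = -82*(-567/16) = 23247/8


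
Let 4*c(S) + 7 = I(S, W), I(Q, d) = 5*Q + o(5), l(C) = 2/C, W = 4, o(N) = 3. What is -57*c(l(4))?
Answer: 171/8 ≈ 21.375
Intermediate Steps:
I(Q, d) = 3 + 5*Q (I(Q, d) = 5*Q + 3 = 3 + 5*Q)
c(S) = -1 + 5*S/4 (c(S) = -7/4 + (3 + 5*S)/4 = -7/4 + (3/4 + 5*S/4) = -1 + 5*S/4)
-57*c(l(4)) = -57*(-1 + 5*(2/4)/4) = -57*(-1 + 5*(2*(1/4))/4) = -57*(-1 + (5/4)*(1/2)) = -57*(-1 + 5/8) = -57*(-3/8) = 171/8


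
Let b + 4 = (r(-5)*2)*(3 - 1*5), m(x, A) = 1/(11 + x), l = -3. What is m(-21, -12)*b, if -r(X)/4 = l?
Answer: 26/5 ≈ 5.2000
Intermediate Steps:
r(X) = 12 (r(X) = -4*(-3) = 12)
b = -52 (b = -4 + (12*2)*(3 - 1*5) = -4 + 24*(3 - 5) = -4 + 24*(-2) = -4 - 48 = -52)
m(-21, -12)*b = -52/(11 - 21) = -52/(-10) = -1/10*(-52) = 26/5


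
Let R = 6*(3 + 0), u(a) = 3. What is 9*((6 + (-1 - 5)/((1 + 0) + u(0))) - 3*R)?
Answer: -891/2 ≈ -445.50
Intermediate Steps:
R = 18 (R = 6*3 = 18)
9*((6 + (-1 - 5)/((1 + 0) + u(0))) - 3*R) = 9*((6 + (-1 - 5)/((1 + 0) + 3)) - 3*18) = 9*((6 - 6/(1 + 3)) - 54) = 9*((6 - 6/4) - 54) = 9*((6 - 6*¼) - 54) = 9*((6 - 3/2) - 54) = 9*(9/2 - 54) = 9*(-99/2) = -891/2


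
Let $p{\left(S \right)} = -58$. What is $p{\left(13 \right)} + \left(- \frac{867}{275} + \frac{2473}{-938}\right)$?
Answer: $- \frac{16454421}{257950} \approx -63.789$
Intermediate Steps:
$p{\left(13 \right)} + \left(- \frac{867}{275} + \frac{2473}{-938}\right) = -58 + \left(- \frac{867}{275} + \frac{2473}{-938}\right) = -58 + \left(\left(-867\right) \frac{1}{275} + 2473 \left(- \frac{1}{938}\right)\right) = -58 - \frac{1493321}{257950} = - \frac{16454421}{257950}$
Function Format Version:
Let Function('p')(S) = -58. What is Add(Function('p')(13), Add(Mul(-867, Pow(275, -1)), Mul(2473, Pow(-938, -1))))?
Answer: Rational(-16454421, 257950) ≈ -63.789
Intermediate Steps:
Add(Function('p')(13), Add(Mul(-867, Pow(275, -1)), Mul(2473, Pow(-938, -1)))) = Add(-58, Add(Mul(-867, Pow(275, -1)), Mul(2473, Pow(-938, -1)))) = Add(-58, Add(Mul(-867, Rational(1, 275)), Mul(2473, Rational(-1, 938)))) = Add(-58, Add(Rational(-867, 275), Rational(-2473, 938))) = Add(-58, Rational(-1493321, 257950)) = Rational(-16454421, 257950)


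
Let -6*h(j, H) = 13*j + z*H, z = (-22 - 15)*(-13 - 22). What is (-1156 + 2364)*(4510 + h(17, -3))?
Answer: 18557296/3 ≈ 6.1858e+6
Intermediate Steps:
z = 1295 (z = -37*(-35) = 1295)
h(j, H) = -1295*H/6 - 13*j/6 (h(j, H) = -(13*j + 1295*H)/6 = -1295*H/6 - 13*j/6)
(-1156 + 2364)*(4510 + h(17, -3)) = (-1156 + 2364)*(4510 + (-1295/6*(-3) - 13/6*17)) = 1208*(4510 + (1295/2 - 221/6)) = 1208*(4510 + 1832/3) = 1208*(15362/3) = 18557296/3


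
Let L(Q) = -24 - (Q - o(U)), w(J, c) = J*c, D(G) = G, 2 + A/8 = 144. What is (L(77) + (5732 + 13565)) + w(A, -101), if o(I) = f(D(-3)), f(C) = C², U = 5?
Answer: -95531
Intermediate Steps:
A = 1136 (A = -16 + 8*144 = -16 + 1152 = 1136)
o(I) = 9 (o(I) = (-3)² = 9)
L(Q) = -15 - Q (L(Q) = -24 - (Q - 1*9) = -24 - (Q - 9) = -24 - (-9 + Q) = -24 + (9 - Q) = -15 - Q)
(L(77) + (5732 + 13565)) + w(A, -101) = ((-15 - 1*77) + (5732 + 13565)) + 1136*(-101) = ((-15 - 77) + 19297) - 114736 = (-92 + 19297) - 114736 = 19205 - 114736 = -95531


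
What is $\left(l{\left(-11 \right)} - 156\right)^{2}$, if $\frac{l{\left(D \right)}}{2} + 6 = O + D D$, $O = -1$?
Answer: $5184$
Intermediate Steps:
$l{\left(D \right)} = -14 + 2 D^{2}$ ($l{\left(D \right)} = -12 + 2 \left(-1 + D D\right) = -12 + 2 \left(-1 + D^{2}\right) = -12 + \left(-2 + 2 D^{2}\right) = -14 + 2 D^{2}$)
$\left(l{\left(-11 \right)} - 156\right)^{2} = \left(\left(-14 + 2 \left(-11\right)^{2}\right) - 156\right)^{2} = \left(\left(-14 + 2 \cdot 121\right) - 156\right)^{2} = \left(\left(-14 + 242\right) - 156\right)^{2} = \left(228 - 156\right)^{2} = 72^{2} = 5184$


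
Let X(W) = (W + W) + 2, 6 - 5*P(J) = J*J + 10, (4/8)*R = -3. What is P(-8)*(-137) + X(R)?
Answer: 9266/5 ≈ 1853.2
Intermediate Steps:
R = -6 (R = 2*(-3) = -6)
P(J) = -⅘ - J²/5 (P(J) = 6/5 - (J*J + 10)/5 = 6/5 - (J² + 10)/5 = 6/5 - (10 + J²)/5 = 6/5 + (-2 - J²/5) = -⅘ - J²/5)
X(W) = 2 + 2*W (X(W) = 2*W + 2 = 2 + 2*W)
P(-8)*(-137) + X(R) = (-⅘ - ⅕*(-8)²)*(-137) + (2 + 2*(-6)) = (-⅘ - ⅕*64)*(-137) + (2 - 12) = (-⅘ - 64/5)*(-137) - 10 = -68/5*(-137) - 10 = 9316/5 - 10 = 9266/5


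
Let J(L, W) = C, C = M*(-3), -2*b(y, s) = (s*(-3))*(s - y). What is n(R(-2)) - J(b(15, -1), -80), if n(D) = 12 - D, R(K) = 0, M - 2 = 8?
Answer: 42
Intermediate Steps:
M = 10 (M = 2 + 8 = 10)
b(y, s) = 3*s*(s - y)/2 (b(y, s) = -s*(-3)*(s - y)/2 = -(-3*s)*(s - y)/2 = -(-3)*s*(s - y)/2 = 3*s*(s - y)/2)
C = -30 (C = 10*(-3) = -30)
J(L, W) = -30
n(R(-2)) - J(b(15, -1), -80) = (12 - 1*0) - 1*(-30) = (12 + 0) + 30 = 12 + 30 = 42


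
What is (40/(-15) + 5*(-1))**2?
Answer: 529/9 ≈ 58.778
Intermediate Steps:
(40/(-15) + 5*(-1))**2 = (40*(-1/15) - 5)**2 = (-8/3 - 5)**2 = (-23/3)**2 = 529/9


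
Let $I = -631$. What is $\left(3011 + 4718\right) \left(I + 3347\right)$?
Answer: $20991964$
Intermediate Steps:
$\left(3011 + 4718\right) \left(I + 3347\right) = \left(3011 + 4718\right) \left(-631 + 3347\right) = 7729 \cdot 2716 = 20991964$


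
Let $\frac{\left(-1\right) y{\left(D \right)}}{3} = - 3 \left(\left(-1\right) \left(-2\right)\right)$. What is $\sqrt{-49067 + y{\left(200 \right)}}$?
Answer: $7 i \sqrt{1001} \approx 221.47 i$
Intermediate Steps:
$y{\left(D \right)} = 18$ ($y{\left(D \right)} = - 3 \left(- 3 \left(\left(-1\right) \left(-2\right)\right)\right) = - 3 \left(\left(-3\right) 2\right) = \left(-3\right) \left(-6\right) = 18$)
$\sqrt{-49067 + y{\left(200 \right)}} = \sqrt{-49067 + 18} = \sqrt{-49049} = 7 i \sqrt{1001}$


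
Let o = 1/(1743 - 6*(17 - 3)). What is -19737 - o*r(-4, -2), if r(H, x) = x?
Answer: -32743681/1659 ≈ -19737.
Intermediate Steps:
o = 1/1659 (o = 1/(1743 - 6*14) = 1/(1743 - 84) = 1/1659 ≈ 0.00060277)
-19737 - o*r(-4, -2) = -19737 - (-2)/1659 = -19737 - 1*(-2/1659) = -19737 + 2/1659 = -32743681/1659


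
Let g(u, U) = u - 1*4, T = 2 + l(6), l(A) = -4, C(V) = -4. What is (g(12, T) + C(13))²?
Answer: 16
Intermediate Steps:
T = -2 (T = 2 - 4 = -2)
g(u, U) = -4 + u (g(u, U) = u - 4 = -4 + u)
(g(12, T) + C(13))² = ((-4 + 12) - 4)² = (8 - 4)² = 4² = 16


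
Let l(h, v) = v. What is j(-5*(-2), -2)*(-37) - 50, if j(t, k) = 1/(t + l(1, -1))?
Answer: -487/9 ≈ -54.111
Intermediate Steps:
j(t, k) = 1/(-1 + t) (j(t, k) = 1/(t - 1) = 1/(-1 + t))
j(-5*(-2), -2)*(-37) - 50 = -37/(-1 - 5*(-2)) - 50 = -37/(-1 + 10) - 50 = -37/9 - 50 = -487/9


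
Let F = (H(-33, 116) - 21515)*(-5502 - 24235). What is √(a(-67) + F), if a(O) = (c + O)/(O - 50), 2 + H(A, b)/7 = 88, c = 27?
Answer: √945894509521/39 ≈ 24938.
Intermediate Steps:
H(A, b) = 602 (H(A, b) = -14 + 7*88 = -14 + 616 = 602)
a(O) = (27 + O)/(-50 + O) (a(O) = (27 + O)/(O - 50) = (27 + O)/(-50 + O))
F = 621889881 (F = (602 - 21515)*(-5502 - 24235) = -20913*(-29737) = 621889881)
√(a(-67) + F) = √((27 - 67)/(-50 - 67) + 621889881) = √(-40/(-117) + 621889881) = √(-1/117*(-40) + 621889881) = √(40/117 + 621889881) = √(72761116117/117) = √945894509521/39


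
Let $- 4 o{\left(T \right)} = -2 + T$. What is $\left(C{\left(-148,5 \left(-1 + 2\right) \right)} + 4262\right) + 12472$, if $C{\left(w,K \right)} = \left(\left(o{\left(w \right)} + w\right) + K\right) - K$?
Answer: $\frac{33247}{2} \approx 16624.0$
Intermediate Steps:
$o{\left(T \right)} = \frac{1}{2} - \frac{T}{4}$ ($o{\left(T \right)} = - \frac{-2 + T}{4} = \frac{1}{2} - \frac{T}{4}$)
$C{\left(w,K \right)} = \frac{1}{2} + \frac{3 w}{4}$ ($C{\left(w,K \right)} = \left(\left(\left(\frac{1}{2} - \frac{w}{4}\right) + w\right) + K\right) - K = \left(\left(\frac{1}{2} + \frac{3 w}{4}\right) + K\right) - K = \left(\frac{1}{2} + K + \frac{3 w}{4}\right) - K = \frac{1}{2} + \frac{3 w}{4}$)
$\left(C{\left(-148,5 \left(-1 + 2\right) \right)} + 4262\right) + 12472 = \left(\left(\frac{1}{2} + \frac{3}{4} \left(-148\right)\right) + 4262\right) + 12472 = \left(\left(\frac{1}{2} - 111\right) + 4262\right) + 12472 = \left(- \frac{221}{2} + 4262\right) + 12472 = \frac{8303}{2} + 12472 = \frac{33247}{2}$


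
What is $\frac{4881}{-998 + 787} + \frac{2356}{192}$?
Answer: $- \frac{110009}{10128} \approx -10.862$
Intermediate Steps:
$\frac{4881}{-998 + 787} + \frac{2356}{192} = \frac{4881}{-211} + 2356 \cdot \frac{1}{192} = 4881 \left(- \frac{1}{211}\right) + \frac{589}{48} = - \frac{4881}{211} + \frac{589}{48} = - \frac{110009}{10128}$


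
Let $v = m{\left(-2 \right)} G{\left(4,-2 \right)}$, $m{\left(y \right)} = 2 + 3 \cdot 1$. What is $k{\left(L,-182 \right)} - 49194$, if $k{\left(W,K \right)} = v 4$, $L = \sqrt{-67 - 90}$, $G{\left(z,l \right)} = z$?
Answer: $-49114$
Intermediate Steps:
$L = i \sqrt{157}$ ($L = \sqrt{-157} = i \sqrt{157} \approx 12.53 i$)
$m{\left(y \right)} = 5$ ($m{\left(y \right)} = 2 + 3 = 5$)
$v = 20$ ($v = 5 \cdot 4 = 20$)
$k{\left(W,K \right)} = 80$ ($k{\left(W,K \right)} = 20 \cdot 4 = 80$)
$k{\left(L,-182 \right)} - 49194 = 80 - 49194 = -49114$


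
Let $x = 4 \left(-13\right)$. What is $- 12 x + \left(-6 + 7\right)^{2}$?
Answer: $625$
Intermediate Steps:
$x = -52$
$- 12 x + \left(-6 + 7\right)^{2} = \left(-12\right) \left(-52\right) + \left(-6 + 7\right)^{2} = 624 + 1^{2} = 624 + 1 = 625$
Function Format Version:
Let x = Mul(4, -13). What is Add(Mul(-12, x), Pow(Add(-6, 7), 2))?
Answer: 625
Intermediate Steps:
x = -52
Add(Mul(-12, x), Pow(Add(-6, 7), 2)) = Add(Mul(-12, -52), Pow(Add(-6, 7), 2)) = Add(624, Pow(1, 2)) = Add(624, 1) = 625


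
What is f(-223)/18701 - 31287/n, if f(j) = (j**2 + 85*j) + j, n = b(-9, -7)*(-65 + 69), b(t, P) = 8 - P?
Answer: -194421709/374020 ≈ -519.82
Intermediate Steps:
n = 60 (n = (8 - 1*(-7))*(-65 + 69) = (8 + 7)*4 = 15*4 = 60)
f(j) = j**2 + 86*j
f(-223)/18701 - 31287/n = -223*(86 - 223)/18701 - 31287/60 = -223*(-137)*(1/18701) - 31287*1/60 = 30551*(1/18701) - 10429/20 = 30551/18701 - 10429/20 = -194421709/374020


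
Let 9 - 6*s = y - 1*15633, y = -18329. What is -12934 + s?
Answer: -43633/6 ≈ -7272.2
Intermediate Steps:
s = 33971/6 (s = 3/2 - (-18329 - 1*15633)/6 = 3/2 - (-18329 - 15633)/6 = 3/2 - ⅙*(-33962) = 3/2 + 16981/3 = 33971/6 ≈ 5661.8)
-12934 + s = -12934 + 33971/6 = -43633/6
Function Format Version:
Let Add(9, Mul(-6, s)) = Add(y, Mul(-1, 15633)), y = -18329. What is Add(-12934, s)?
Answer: Rational(-43633, 6) ≈ -7272.2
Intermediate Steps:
s = Rational(33971, 6) (s = Add(Rational(3, 2), Mul(Rational(-1, 6), Add(-18329, Mul(-1, 15633)))) = Add(Rational(3, 2), Mul(Rational(-1, 6), Add(-18329, -15633))) = Add(Rational(3, 2), Mul(Rational(-1, 6), -33962)) = Add(Rational(3, 2), Rational(16981, 3)) = Rational(33971, 6) ≈ 5661.8)
Add(-12934, s) = Add(-12934, Rational(33971, 6)) = Rational(-43633, 6)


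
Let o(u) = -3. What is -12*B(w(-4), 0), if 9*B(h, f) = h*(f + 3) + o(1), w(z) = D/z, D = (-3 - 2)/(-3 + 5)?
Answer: 3/2 ≈ 1.5000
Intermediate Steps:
D = -5/2 ≈ -2.5000
w(z) = -5/(2*z)
B(h, f) = -⅓ + h*(3 + f)/9 (B(h, f) = (h*(f + 3) - 3)/9 = (h*(3 + f) - 3)/9 = (-3 + h*(3 + f))/9 = -⅓ + h*(3 + f)/9)
-12*B(w(-4), 0) = -12*(-⅓ + (-5/2/(-4))/3 + (⅑)*0*(-5/2/(-4))) = -12*(-⅓ + (-5/2*(-¼))/3 + (⅑)*0*(-5/2*(-¼))) = -12*(-⅓ + (⅓)*(5/8) + (⅑)*0*(5/8)) = -12*(-⅓ + 5/24 + 0) = -12*(-⅛) = 3/2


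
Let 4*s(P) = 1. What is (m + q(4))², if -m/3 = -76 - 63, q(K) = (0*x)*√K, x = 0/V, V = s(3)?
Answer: 173889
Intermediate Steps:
s(P) = ¼ (s(P) = (¼)*1 = ¼)
V = ¼ ≈ 0.25000
x = 0 (x = 0/(¼) = 0*4 = 0)
q(K) = 0 (q(K) = (0*0)*√K = 0*√K = 0)
m = 417 (m = -3*(-76 - 63) = -3*(-139) = 417)
(m + q(4))² = (417 + 0)² = 417² = 173889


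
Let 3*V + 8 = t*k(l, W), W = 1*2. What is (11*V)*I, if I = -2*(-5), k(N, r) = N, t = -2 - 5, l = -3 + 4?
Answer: -550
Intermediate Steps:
W = 2
l = 1
t = -7
I = 10
V = -5 (V = -8/3 + (-7*1)/3 = -8/3 + (⅓)*(-7) = -8/3 - 7/3 = -5)
(11*V)*I = (11*(-5))*10 = -55*10 = -550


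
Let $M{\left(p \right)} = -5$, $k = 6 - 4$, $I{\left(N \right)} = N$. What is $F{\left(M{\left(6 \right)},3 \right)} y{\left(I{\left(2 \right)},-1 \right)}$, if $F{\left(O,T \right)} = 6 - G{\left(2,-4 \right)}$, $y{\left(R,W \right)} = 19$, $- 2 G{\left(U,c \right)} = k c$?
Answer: $38$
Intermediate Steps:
$k = 2$
$G{\left(U,c \right)} = - c$ ($G{\left(U,c \right)} = - \frac{2 c}{2} = - c$)
$F{\left(O,T \right)} = 2$ ($F{\left(O,T \right)} = 6 - \left(-1\right) \left(-4\right) = 6 - 4 = 2$)
$F{\left(M{\left(6 \right)},3 \right)} y{\left(I{\left(2 \right)},-1 \right)} = 2 \cdot 19 = 38$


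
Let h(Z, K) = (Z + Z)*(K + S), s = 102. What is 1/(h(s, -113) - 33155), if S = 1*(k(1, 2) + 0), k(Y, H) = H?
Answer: -1/55799 ≈ -1.7921e-5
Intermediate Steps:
S = 2 (S = 1*(2 + 0) = 1*2 = 2)
h(Z, K) = 2*Z*(2 + K) (h(Z, K) = (Z + Z)*(K + 2) = (2*Z)*(2 + K) = 2*Z*(2 + K))
1/(h(s, -113) - 33155) = 1/(2*102*(2 - 113) - 33155) = 1/(2*102*(-111) - 33155) = 1/(-22644 - 33155) = 1/(-55799) = -1/55799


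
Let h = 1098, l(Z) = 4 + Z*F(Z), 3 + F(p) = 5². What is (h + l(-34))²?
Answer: 125316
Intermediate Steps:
F(p) = 22 (F(p) = -3 + 5² = -3 + 25 = 22)
l(Z) = 4 + 22*Z (l(Z) = 4 + Z*22 = 4 + 22*Z)
(h + l(-34))² = (1098 + (4 + 22*(-34)))² = (1098 + (4 - 748))² = (1098 - 744)² = 354² = 125316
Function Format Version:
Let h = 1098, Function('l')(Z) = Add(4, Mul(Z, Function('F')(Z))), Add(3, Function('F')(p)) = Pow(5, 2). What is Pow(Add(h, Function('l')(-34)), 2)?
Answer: 125316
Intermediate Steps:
Function('F')(p) = 22 (Function('F')(p) = Add(-3, Pow(5, 2)) = Add(-3, 25) = 22)
Function('l')(Z) = Add(4, Mul(22, Z)) (Function('l')(Z) = Add(4, Mul(Z, 22)) = Add(4, Mul(22, Z)))
Pow(Add(h, Function('l')(-34)), 2) = Pow(Add(1098, Add(4, Mul(22, -34))), 2) = Pow(Add(1098, Add(4, -748)), 2) = Pow(Add(1098, -744), 2) = Pow(354, 2) = 125316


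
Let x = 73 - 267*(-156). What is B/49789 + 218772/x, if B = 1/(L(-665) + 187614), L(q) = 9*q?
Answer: 1978382822788657/377324444074725 ≈ 5.2432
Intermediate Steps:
B = 1/181629 (B = 1/(9*(-665) + 187614) = 1/(-5985 + 187614) = 1/181629 ≈ 5.5057e-6)
x = 41725 (x = 73 + 41652 = 41725)
B/49789 + 218772/x = (1/181629)/49789 + 218772/41725 = (1/181629)*(1/49789) + 218772*(1/41725) = 1/9043126281 + 218772/41725 = 1978382822788657/377324444074725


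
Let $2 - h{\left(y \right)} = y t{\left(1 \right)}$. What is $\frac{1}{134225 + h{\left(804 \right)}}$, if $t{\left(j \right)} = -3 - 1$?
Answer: $\frac{1}{137443} \approx 7.2757 \cdot 10^{-6}$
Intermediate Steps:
$t{\left(j \right)} = -4$
$h{\left(y \right)} = 2 + 4 y$ ($h{\left(y \right)} = 2 - y \left(-4\right) = 2 - - 4 y = 2 + 4 y$)
$\frac{1}{134225 + h{\left(804 \right)}} = \frac{1}{134225 + \left(2 + 4 \cdot 804\right)} = \frac{1}{134225 + \left(2 + 3216\right)} = \frac{1}{134225 + 3218} = \frac{1}{137443}$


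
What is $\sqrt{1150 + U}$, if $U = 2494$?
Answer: $2 \sqrt{911} \approx 60.366$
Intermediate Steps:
$\sqrt{1150 + U} = \sqrt{1150 + 2494} = \sqrt{3644} = 2 \sqrt{911}$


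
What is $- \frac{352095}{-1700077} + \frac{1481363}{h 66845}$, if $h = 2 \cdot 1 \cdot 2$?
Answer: $\frac{2612574326051}{454566588260} \approx 5.7474$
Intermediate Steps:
$h = 4$ ($h = 2 \cdot 2 = 4$)
$- \frac{352095}{-1700077} + \frac{1481363}{h 66845} = - \frac{352095}{-1700077} + \frac{1481363}{4 \cdot 66845} = \left(-352095\right) \left(- \frac{1}{1700077}\right) + \frac{1481363}{267380} = \frac{352095}{1700077} + 1481363 \cdot \frac{1}{267380} = \frac{352095}{1700077} + \frac{1481363}{267380} = \frac{2612574326051}{454566588260}$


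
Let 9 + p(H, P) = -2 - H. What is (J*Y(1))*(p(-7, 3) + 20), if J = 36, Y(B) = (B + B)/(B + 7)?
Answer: 144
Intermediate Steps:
p(H, P) = -11 - H (p(H, P) = -9 + (-2 - H) = -11 - H)
Y(B) = 2*B/(7 + B) (Y(B) = (2*B)/(7 + B) = 2*B/(7 + B))
(J*Y(1))*(p(-7, 3) + 20) = (36*(2*1/(7 + 1)))*((-11 - 1*(-7)) + 20) = (36*(2*1/8))*((-11 + 7) + 20) = (36*(2*1*(1/8)))*(-4 + 20) = (36*(1/4))*16 = 9*16 = 144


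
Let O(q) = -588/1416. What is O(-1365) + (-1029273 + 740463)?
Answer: -34079629/118 ≈ -2.8881e+5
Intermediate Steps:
O(q) = -49/118 (O(q) = -588*1/1416 = -49/118)
O(-1365) + (-1029273 + 740463) = -49/118 + (-1029273 + 740463) = -49/118 - 288810 = -34079629/118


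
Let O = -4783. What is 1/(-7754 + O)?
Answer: -1/12537 ≈ -7.9764e-5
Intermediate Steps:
1/(-7754 + O) = 1/(-7754 - 4783) = 1/(-12537) = -1/12537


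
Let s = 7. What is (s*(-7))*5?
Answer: -245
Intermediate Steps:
(s*(-7))*5 = (7*(-7))*5 = -49*5 = -245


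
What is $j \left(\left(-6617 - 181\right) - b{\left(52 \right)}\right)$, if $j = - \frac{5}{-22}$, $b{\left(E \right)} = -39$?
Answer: $- \frac{33795}{22} \approx -1536.1$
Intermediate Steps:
$j = \frac{5}{22}$ ($j = \left(-5\right) \left(- \frac{1}{22}\right) = \frac{5}{22} \approx 0.22727$)
$j \left(\left(-6617 - 181\right) - b{\left(52 \right)}\right) = \frac{5 \left(\left(-6617 - 181\right) - -39\right)}{22} = \frac{5 \left(-6798 + 39\right)}{22} = \frac{5}{22} \left(-6759\right) = - \frac{33795}{22}$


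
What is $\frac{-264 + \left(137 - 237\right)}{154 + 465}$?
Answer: $- \frac{364}{619} \approx -0.58805$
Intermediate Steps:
$\frac{-264 + \left(137 - 237\right)}{154 + 465} = \frac{-264 - 100}{619} = \left(-364\right) \frac{1}{619} = - \frac{364}{619}$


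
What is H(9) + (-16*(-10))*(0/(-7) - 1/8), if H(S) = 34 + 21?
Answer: 35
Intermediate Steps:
H(S) = 55
H(9) + (-16*(-10))*(0/(-7) - 1/8) = 55 + (-16*(-10))*(0/(-7) - 1/8) = 55 + 160*(0*(-⅐) - 1*⅛) = 55 + 160*(0 - ⅛) = 55 + 160*(-⅛) = 55 - 20 = 35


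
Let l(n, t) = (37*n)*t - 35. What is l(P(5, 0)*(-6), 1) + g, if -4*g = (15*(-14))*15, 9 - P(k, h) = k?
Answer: -271/2 ≈ -135.50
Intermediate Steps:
P(k, h) = 9 - k
l(n, t) = -35 + 37*n*t (l(n, t) = 37*n*t - 35 = -35 + 37*n*t)
g = 1575/2 (g = -15*(-14)*15/4 = -(-105)*15/2 = -1/4*(-3150) = 1575/2 ≈ 787.50)
l(P(5, 0)*(-6), 1) + g = (-35 + 37*((9 - 1*5)*(-6))*1) + 1575/2 = (-35 + 37*((9 - 5)*(-6))*1) + 1575/2 = (-35 + 37*(4*(-6))*1) + 1575/2 = (-35 + 37*(-24)*1) + 1575/2 = (-35 - 888) + 1575/2 = -923 + 1575/2 = -271/2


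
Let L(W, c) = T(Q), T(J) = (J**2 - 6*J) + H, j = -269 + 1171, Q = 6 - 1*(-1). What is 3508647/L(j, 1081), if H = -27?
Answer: -3508647/20 ≈ -1.7543e+5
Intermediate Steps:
Q = 7 (Q = 6 + 1 = 7)
j = 902
T(J) = -27 + J**2 - 6*J (T(J) = (J**2 - 6*J) - 27 = -27 + J**2 - 6*J)
L(W, c) = -20 (L(W, c) = -27 + 7**2 - 6*7 = -27 + 49 - 42 = -20)
3508647/L(j, 1081) = 3508647/(-20) = 3508647*(-1/20) = -3508647/20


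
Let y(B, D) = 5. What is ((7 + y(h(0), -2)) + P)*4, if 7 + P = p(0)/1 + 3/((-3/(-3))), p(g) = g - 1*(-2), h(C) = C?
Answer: 40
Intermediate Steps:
p(g) = 2 + g (p(g) = g + 2 = 2 + g)
P = -2 (P = -7 + ((2 + 0)/1 + 3/((-3/(-3)))) = -7 + (2*1 + 3/((-3*(-⅓)))) = -7 + (2 + 3/1) = -7 + (2 + 3*1) = -7 + (2 + 3) = -7 + 5 = -2)
((7 + y(h(0), -2)) + P)*4 = ((7 + 5) - 2)*4 = (12 - 2)*4 = 10*4 = 40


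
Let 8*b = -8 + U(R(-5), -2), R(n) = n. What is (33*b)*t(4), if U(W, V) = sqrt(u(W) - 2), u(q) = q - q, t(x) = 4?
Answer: -132 + 33*I*sqrt(2)/2 ≈ -132.0 + 23.335*I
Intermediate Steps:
u(q) = 0
U(W, V) = I*sqrt(2) (U(W, V) = sqrt(0 - 2) = sqrt(-2) = I*sqrt(2))
b = -1 + I*sqrt(2)/8 (b = (-8 + I*sqrt(2))/8 = -1 + I*sqrt(2)/8 ≈ -1.0 + 0.17678*I)
(33*b)*t(4) = (33*(-1 + I*sqrt(2)/8))*4 = (-33 + 33*I*sqrt(2)/8)*4 = -132 + 33*I*sqrt(2)/2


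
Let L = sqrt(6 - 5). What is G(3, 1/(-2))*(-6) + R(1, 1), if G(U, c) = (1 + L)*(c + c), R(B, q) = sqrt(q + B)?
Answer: 12 + sqrt(2) ≈ 13.414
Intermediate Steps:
R(B, q) = sqrt(B + q)
L = 1 (L = sqrt(1) = 1)
G(U, c) = 4*c (G(U, c) = (1 + 1)*(c + c) = 2*(2*c) = 4*c)
G(3, 1/(-2))*(-6) + R(1, 1) = (4/(-2))*(-6) + sqrt(1 + 1) = (4*(-1/2))*(-6) + sqrt(2) = -2*(-6) + sqrt(2) = 12 + sqrt(2)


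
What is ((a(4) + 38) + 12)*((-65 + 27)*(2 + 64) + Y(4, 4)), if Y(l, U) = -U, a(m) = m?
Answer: -135648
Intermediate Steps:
((a(4) + 38) + 12)*((-65 + 27)*(2 + 64) + Y(4, 4)) = ((4 + 38) + 12)*((-65 + 27)*(2 + 64) - 1*4) = (42 + 12)*(-38*66 - 4) = 54*(-2508 - 4) = 54*(-2512) = -135648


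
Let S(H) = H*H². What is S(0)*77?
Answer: 0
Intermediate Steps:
S(H) = H³
S(0)*77 = 0³*77 = 0*77 = 0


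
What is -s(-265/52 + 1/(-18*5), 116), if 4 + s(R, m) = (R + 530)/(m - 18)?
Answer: -310969/229320 ≈ -1.3560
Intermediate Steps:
s(R, m) = -4 + (530 + R)/(-18 + m) (s(R, m) = -4 + (R + 530)/(m - 18) = -4 + (530 + R)/(-18 + m))
-s(-265/52 + 1/(-18*5), 116) = -(602 + (-265/52 + 1/(-18*5)) - 4*116)/(-18 + 116) = -(602 + (-265*1/52 - 1/18*1/5) - 464)/98 = -(602 + (-265/52 - 1/90) - 464)/98 = -(602 - 11951/2340 - 464)/98 = -310969/(98*2340) = -1*310969/229320 = -310969/229320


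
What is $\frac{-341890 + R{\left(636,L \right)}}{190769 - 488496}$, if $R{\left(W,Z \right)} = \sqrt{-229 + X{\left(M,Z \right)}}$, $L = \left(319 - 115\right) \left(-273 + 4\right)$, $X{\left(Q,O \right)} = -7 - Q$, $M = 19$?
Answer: $\frac{341890}{297727} - \frac{i \sqrt{255}}{297727} \approx 1.1483 - 5.3635 \cdot 10^{-5} i$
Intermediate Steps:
$L = -54876$ ($L = 204 \left(-269\right) = -54876$)
$R{\left(W,Z \right)} = i \sqrt{255}$ ($R{\left(W,Z \right)} = \sqrt{-229 - 26} = \sqrt{-255} = i \sqrt{255}$)
$\frac{-341890 + R{\left(636,L \right)}}{190769 - 488496} = \frac{-341890 + i \sqrt{255}}{190769 - 488496} = \frac{-341890 + i \sqrt{255}}{-297727} = \left(-341890 + i \sqrt{255}\right) \left(- \frac{1}{297727}\right) = \frac{341890}{297727} - \frac{i \sqrt{255}}{297727}$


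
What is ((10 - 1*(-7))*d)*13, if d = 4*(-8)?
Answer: -7072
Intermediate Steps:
d = -32
((10 - 1*(-7))*d)*13 = ((10 - 1*(-7))*(-32))*13 = ((10 + 7)*(-32))*13 = (17*(-32))*13 = -544*13 = -7072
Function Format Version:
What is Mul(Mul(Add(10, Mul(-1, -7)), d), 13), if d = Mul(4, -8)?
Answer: -7072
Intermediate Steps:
d = -32
Mul(Mul(Add(10, Mul(-1, -7)), d), 13) = Mul(Mul(Add(10, Mul(-1, -7)), -32), 13) = Mul(Mul(Add(10, 7), -32), 13) = Mul(Mul(17, -32), 13) = Mul(-544, 13) = -7072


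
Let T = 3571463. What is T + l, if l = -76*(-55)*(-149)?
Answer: 2948643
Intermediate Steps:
l = -622820 (l = 4180*(-149) = -622820)
T + l = 3571463 - 622820 = 2948643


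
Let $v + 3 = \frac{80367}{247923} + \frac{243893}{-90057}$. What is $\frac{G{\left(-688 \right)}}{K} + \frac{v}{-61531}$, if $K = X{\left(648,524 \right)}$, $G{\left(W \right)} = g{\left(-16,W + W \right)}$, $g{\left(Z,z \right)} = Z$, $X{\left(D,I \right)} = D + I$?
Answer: $- \frac{202223645948405}{14908437311172119} \approx -0.013564$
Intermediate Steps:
$v = - \frac{4452247339}{826933393}$ ($v = -3 + \left(\frac{80367}{247923} + \frac{243893}{-90057}\right) = -3 + \left(80367 \cdot \frac{1}{247923} + 243893 \left(- \frac{1}{90057}\right)\right) = -3 + \left(\frac{26789}{82641} - \frac{243893}{90057}\right) = -3 - \frac{1971447160}{826933393} = - \frac{4452247339}{826933393} \approx -5.384$)
$G{\left(W \right)} = -16$
$K = 1172$ ($K = 648 + 524 = 1172$)
$\frac{G{\left(-688 \right)}}{K} + \frac{v}{-61531} = - \frac{16}{1172} - \frac{4452247339}{826933393 \left(-61531\right)} = \left(-16\right) \frac{1}{1172} - - \frac{4452247339}{50882038604683} = - \frac{4}{293} + \frac{4452247339}{50882038604683} = - \frac{202223645948405}{14908437311172119}$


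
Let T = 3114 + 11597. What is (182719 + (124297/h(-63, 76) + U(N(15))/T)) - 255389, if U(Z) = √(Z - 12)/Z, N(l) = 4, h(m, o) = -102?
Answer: -7536637/102 + I*√2/29422 ≈ -73889.0 + 4.8067e-5*I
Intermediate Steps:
T = 14711
U(Z) = √(-12 + Z)/Z
(182719 + (124297/h(-63, 76) + U(N(15))/T)) - 255389 = (182719 + (124297/(-102) + (√(-12 + 4)/4)/14711)) - 255389 = (182719 + (124297*(-1/102) + (√(-8)/4)*(1/14711))) - 255389 = (182719 + (-124297/102 + ((2*I*√2)/4)*(1/14711))) - 255389 = (182719 + (-124297/102 + (I*√2/2)*(1/14711))) - 255389 = (182719 + (-124297/102 + I*√2/29422)) - 255389 = (18513041/102 + I*√2/29422) - 255389 = -7536637/102 + I*√2/29422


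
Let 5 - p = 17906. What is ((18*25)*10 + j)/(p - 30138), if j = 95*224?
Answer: -25780/48039 ≈ -0.53665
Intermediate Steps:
p = -17901 (p = 5 - 1*17906 = 5 - 17906 = -17901)
j = 21280
((18*25)*10 + j)/(p - 30138) = ((18*25)*10 + 21280)/(-17901 - 30138) = (450*10 + 21280)/(-48039) = (4500 + 21280)*(-1/48039) = 25780*(-1/48039) = -25780/48039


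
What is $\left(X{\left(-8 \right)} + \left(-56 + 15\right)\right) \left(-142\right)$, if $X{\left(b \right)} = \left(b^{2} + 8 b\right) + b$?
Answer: $6958$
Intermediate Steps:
$X{\left(b \right)} = b^{2} + 9 b$
$\left(X{\left(-8 \right)} + \left(-56 + 15\right)\right) \left(-142\right) = \left(- 8 \left(9 - 8\right) + \left(-56 + 15\right)\right) \left(-142\right) = \left(\left(-8\right) 1 - 41\right) \left(-142\right) = \left(-8 - 41\right) \left(-142\right) = \left(-49\right) \left(-142\right) = 6958$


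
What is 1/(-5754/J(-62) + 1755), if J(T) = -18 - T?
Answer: 22/35733 ≈ 0.00061568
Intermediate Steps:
1/(-5754/J(-62) + 1755) = 1/(-5754/(-18 - 1*(-62)) + 1755) = 1/(-5754/(-18 + 62) + 1755) = 1/(-5754/44 + 1755) = 1/(-5754*1/44 + 1755) = 1/(-2877/22 + 1755) = 1/(35733/22) = 22/35733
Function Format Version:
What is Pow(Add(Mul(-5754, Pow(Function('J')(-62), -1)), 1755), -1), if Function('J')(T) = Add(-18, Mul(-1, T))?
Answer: Rational(22, 35733) ≈ 0.00061568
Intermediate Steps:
Pow(Add(Mul(-5754, Pow(Function('J')(-62), -1)), 1755), -1) = Pow(Add(Mul(-5754, Pow(Add(-18, Mul(-1, -62)), -1)), 1755), -1) = Pow(Add(Mul(-5754, Pow(Add(-18, 62), -1)), 1755), -1) = Pow(Add(Mul(-5754, Pow(44, -1)), 1755), -1) = Pow(Add(Mul(-5754, Rational(1, 44)), 1755), -1) = Pow(Add(Rational(-2877, 22), 1755), -1) = Pow(Rational(35733, 22), -1) = Rational(22, 35733)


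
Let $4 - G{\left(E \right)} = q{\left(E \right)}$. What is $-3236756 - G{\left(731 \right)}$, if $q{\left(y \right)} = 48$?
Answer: $-3236712$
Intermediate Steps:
$G{\left(E \right)} = -44$ ($G{\left(E \right)} = 4 - 48 = -44$)
$-3236756 - G{\left(731 \right)} = -3236756 - -44 = -3236756 + 44 = -3236712$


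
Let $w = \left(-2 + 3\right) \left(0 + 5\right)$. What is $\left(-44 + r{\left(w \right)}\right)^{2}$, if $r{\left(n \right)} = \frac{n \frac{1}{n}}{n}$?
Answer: $\frac{47961}{25} \approx 1918.4$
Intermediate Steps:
$w = 5$ ($w = 1 \cdot 5 = 5$)
$r{\left(n \right)} = \frac{1}{n}$ ($r{\left(n \right)} = 1 \frac{1}{n} = \frac{1}{n}$)
$\left(-44 + r{\left(w \right)}\right)^{2} = \left(-44 + \frac{1}{5}\right)^{2} = \left(- \frac{219}{5}\right)^{2} = \frac{47961}{25}$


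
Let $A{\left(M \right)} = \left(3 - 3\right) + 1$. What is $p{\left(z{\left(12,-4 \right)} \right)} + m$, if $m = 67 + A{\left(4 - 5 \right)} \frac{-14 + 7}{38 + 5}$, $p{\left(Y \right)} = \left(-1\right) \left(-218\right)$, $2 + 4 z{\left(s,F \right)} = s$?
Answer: $\frac{12248}{43} \approx 284.84$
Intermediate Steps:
$z{\left(s,F \right)} = - \frac{1}{2} + \frac{s}{4}$
$p{\left(Y \right)} = 218$
$A{\left(M \right)} = 1$ ($A{\left(M \right)} = 0 + 1 = 1$)
$m = \frac{2874}{43}$ ($m = 67 + 1 \frac{-14 + 7}{38 + 5} = 67 + 1 \left(- \frac{7}{43}\right) = 67 - \frac{7}{43} = \frac{2874}{43} \approx 66.837$)
$p{\left(z{\left(12,-4 \right)} \right)} + m = 218 + \frac{2874}{43} = \frac{12248}{43}$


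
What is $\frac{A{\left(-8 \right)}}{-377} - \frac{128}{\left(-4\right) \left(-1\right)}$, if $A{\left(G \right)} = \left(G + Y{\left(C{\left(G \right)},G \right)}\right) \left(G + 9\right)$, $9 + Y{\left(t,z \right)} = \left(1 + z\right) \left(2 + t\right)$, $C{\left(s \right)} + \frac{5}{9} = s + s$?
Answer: $- \frac{109340}{3393} \approx -32.225$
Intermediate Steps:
$C{\left(s \right)} = - \frac{5}{9} + 2 s$ ($C{\left(s \right)} = - \frac{5}{9} + \left(s + s\right) = - \frac{5}{9} + 2 s$)
$Y{\left(t,z \right)} = -9 + \left(1 + z\right) \left(2 + t\right)$
$A{\left(G \right)} = \left(9 + G\right) \left(- \frac{68}{9} + 5 G + G \left(- \frac{5}{9} + 2 G\right)\right)$ ($A{\left(G \right)} = \left(G + \left(-7 + \left(- \frac{5}{9} + 2 G\right) + 2 G + \left(- \frac{5}{9} + 2 G\right) G\right)\right) \left(G + 9\right) = \left(G + \left(-7 + \left(- \frac{5}{9} + 2 G\right) + 2 G + G \left(- \frac{5}{9} + 2 G\right)\right)\right) \left(9 + G\right) = \left(G + \left(- \frac{68}{9} + 4 G + G \left(- \frac{5}{9} + 2 G\right)\right)\right) \left(9 + G\right) = \left(- \frac{68}{9} + 5 G + G \left(- \frac{5}{9} + 2 G\right)\right) \left(9 + G\right) = \left(9 + G\right) \left(- \frac{68}{9} + 5 G + G \left(- \frac{5}{9} + 2 G\right)\right)$)
$\frac{A{\left(-8 \right)}}{-377} - \frac{128}{\left(-4\right) \left(-1\right)} = \frac{-68 + 2 \left(-8\right)^{3} + \frac{202 \left(-8\right)^{2}}{9} + \frac{292}{9} \left(-8\right)}{-377} - \frac{128}{\left(-4\right) \left(-1\right)} = \left(-68 + 2 \left(-512\right) + \frac{202}{9} \cdot 64 - \frac{2336}{9}\right) \left(- \frac{1}{377}\right) - \frac{128}{4} = \left(-68 - 1024 + \frac{12928}{9} - \frac{2336}{9}\right) \left(- \frac{1}{377}\right) - 32 = \frac{764}{9} \left(- \frac{1}{377}\right) - 32 = - \frac{764}{3393} - 32 = - \frac{109340}{3393}$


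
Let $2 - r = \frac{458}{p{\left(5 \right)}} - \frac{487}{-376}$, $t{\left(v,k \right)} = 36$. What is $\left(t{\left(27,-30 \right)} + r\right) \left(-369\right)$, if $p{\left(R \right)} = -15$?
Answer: $- \frac{46644429}{1880} \approx -24811.0$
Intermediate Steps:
$r = \frac{176183}{5640}$ ($r = 2 - \left(\frac{458}{-15} - \frac{487}{-376}\right) = 2 - \left(458 \left(- \frac{1}{15}\right) - - \frac{487}{376}\right) = 2 - \left(- \frac{458}{15} + \frac{487}{376}\right) = 2 - - \frac{164903}{5640} = 2 + \frac{164903}{5640} = \frac{176183}{5640} \approx 31.238$)
$\left(t{\left(27,-30 \right)} + r\right) \left(-369\right) = \left(36 + \frac{176183}{5640}\right) \left(-369\right) = \frac{379223}{5640} \left(-369\right) = - \frac{46644429}{1880}$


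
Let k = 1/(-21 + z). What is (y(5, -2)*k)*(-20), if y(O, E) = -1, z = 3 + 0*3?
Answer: -10/9 ≈ -1.1111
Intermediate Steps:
z = 3 (z = 3 + 0 = 3)
k = -1/18 (k = 1/(-21 + 3) = 1/(-18) = -1/18 ≈ -0.055556)
(y(5, -2)*k)*(-20) = -1*(-1/18)*(-20) = (1/18)*(-20) = -10/9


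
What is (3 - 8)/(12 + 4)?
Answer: -5/16 ≈ -0.31250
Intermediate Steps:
(3 - 8)/(12 + 4) = -5/16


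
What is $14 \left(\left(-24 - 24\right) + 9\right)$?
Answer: $-546$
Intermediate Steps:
$14 \left(\left(-24 - 24\right) + 9\right) = 14 \left(-48 + 9\right) = 14 \left(-39\right) = -546$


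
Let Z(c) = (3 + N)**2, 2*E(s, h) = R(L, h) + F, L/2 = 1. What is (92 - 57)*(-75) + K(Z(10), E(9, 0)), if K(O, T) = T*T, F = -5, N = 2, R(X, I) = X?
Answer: -10491/4 ≈ -2622.8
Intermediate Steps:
L = 2 (L = 2*1 = 2)
E(s, h) = -3/2 (E(s, h) = (2 - 5)/2 = (1/2)*(-3) = -3/2)
Z(c) = 25 (Z(c) = (3 + 2)**2 = 5**2 = 25)
K(O, T) = T**2
(92 - 57)*(-75) + K(Z(10), E(9, 0)) = (92 - 57)*(-75) + (-3/2)**2 = 35*(-75) + 9/4 = -2625 + 9/4 = -10491/4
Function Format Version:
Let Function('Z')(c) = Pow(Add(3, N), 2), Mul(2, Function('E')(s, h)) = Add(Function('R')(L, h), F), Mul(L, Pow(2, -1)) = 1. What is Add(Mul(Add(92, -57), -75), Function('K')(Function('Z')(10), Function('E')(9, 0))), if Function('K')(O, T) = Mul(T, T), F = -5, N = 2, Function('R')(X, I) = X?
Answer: Rational(-10491, 4) ≈ -2622.8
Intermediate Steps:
L = 2 (L = Mul(2, 1) = 2)
Function('E')(s, h) = Rational(-3, 2) (Function('E')(s, h) = Mul(Rational(1, 2), Add(2, -5)) = Mul(Rational(1, 2), -3) = Rational(-3, 2))
Function('Z')(c) = 25 (Function('Z')(c) = Pow(Add(3, 2), 2) = Pow(5, 2) = 25)
Function('K')(O, T) = Pow(T, 2)
Add(Mul(Add(92, -57), -75), Function('K')(Function('Z')(10), Function('E')(9, 0))) = Add(Mul(Add(92, -57), -75), Pow(Rational(-3, 2), 2)) = Add(Mul(35, -75), Rational(9, 4)) = Add(-2625, Rational(9, 4)) = Rational(-10491, 4)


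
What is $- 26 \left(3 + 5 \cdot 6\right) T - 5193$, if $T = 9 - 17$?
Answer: $1671$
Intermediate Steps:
$T = -8$ ($T = 9 - 17 = -8$)
$- 26 \left(3 + 5 \cdot 6\right) T - 5193 = - 26 \left(3 + 5 \cdot 6\right) \left(-8\right) - 5193 = - 26 \left(3 + 30\right) \left(-8\right) - 5193 = \left(-26\right) 33 \left(-8\right) - 5193 = \left(-858\right) \left(-8\right) - 5193 = 6864 - 5193 = 1671$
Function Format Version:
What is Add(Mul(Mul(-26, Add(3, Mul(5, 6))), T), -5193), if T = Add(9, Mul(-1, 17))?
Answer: 1671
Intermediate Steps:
T = -8 (T = Add(9, -17) = -8)
Add(Mul(Mul(-26, Add(3, Mul(5, 6))), T), -5193) = Add(Mul(Mul(-26, Add(3, Mul(5, 6))), -8), -5193) = Add(Mul(Mul(-26, Add(3, 30)), -8), -5193) = Add(Mul(Mul(-26, 33), -8), -5193) = Add(Mul(-858, -8), -5193) = Add(6864, -5193) = 1671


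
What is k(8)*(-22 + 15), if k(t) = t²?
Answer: -448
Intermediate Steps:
k(8)*(-22 + 15) = 8²*(-22 + 15) = 64*(-7) = -448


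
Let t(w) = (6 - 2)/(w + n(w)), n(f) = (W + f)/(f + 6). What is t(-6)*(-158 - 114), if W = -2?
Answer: 0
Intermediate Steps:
n(f) = (-2 + f)/(6 + f) (n(f) = (-2 + f)/(f + 6) = (-2 + f)/(6 + f))
t(w) = 4/(w + (-2 + w)/(6 + w)) (t(w) = (6 - 2)/(w + (-2 + w)/(6 + w)) = 4/(w + (-2 + w)/(6 + w)))
t(-6)*(-158 - 114) = (4*(6 - 6)/(-2 - 6 - 6*(6 - 6)))*(-158 - 114) = (4*0/(-2 - 6 - 6*0))*(-272) = (4*0/(-2 - 6 + 0))*(-272) = (4*0/(-8))*(-272) = (4*(-⅛)*0)*(-272) = 0*(-272) = 0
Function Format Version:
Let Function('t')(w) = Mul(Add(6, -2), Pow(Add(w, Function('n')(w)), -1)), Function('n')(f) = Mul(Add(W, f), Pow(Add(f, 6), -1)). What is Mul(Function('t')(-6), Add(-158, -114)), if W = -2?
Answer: 0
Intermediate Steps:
Function('n')(f) = Mul(Pow(Add(6, f), -1), Add(-2, f)) (Function('n')(f) = Mul(Add(-2, f), Pow(Add(f, 6), -1)) = Mul(Add(-2, f), Pow(Add(6, f), -1)) = Mul(Pow(Add(6, f), -1), Add(-2, f)))
Function('t')(w) = Mul(4, Pow(Add(w, Mul(Pow(Add(6, w), -1), Add(-2, w))), -1)) (Function('t')(w) = Mul(Add(6, -2), Pow(Add(w, Mul(Pow(Add(6, w), -1), Add(-2, w))), -1)) = Mul(4, Pow(Add(w, Mul(Pow(Add(6, w), -1), Add(-2, w))), -1)))
Mul(Function('t')(-6), Add(-158, -114)) = Mul(Mul(4, Pow(Add(-2, -6, Mul(-6, Add(6, -6))), -1), Add(6, -6)), Add(-158, -114)) = Mul(Mul(4, Pow(Add(-2, -6, Mul(-6, 0)), -1), 0), -272) = Mul(Mul(4, Pow(Add(-2, -6, 0), -1), 0), -272) = Mul(Mul(4, Pow(-8, -1), 0), -272) = Mul(Mul(4, Rational(-1, 8), 0), -272) = Mul(0, -272) = 0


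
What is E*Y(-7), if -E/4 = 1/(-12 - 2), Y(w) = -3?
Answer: -6/7 ≈ -0.85714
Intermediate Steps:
E = 2/7 (E = -4/(-12 - 2) = -4/(-14) = -4*(-1/14) = 2/7 ≈ 0.28571)
E*Y(-7) = (2/7)*(-3) = -6/7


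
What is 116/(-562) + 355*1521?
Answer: 151727297/281 ≈ 5.3996e+5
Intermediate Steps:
116/(-562) + 355*1521 = 116*(-1/562) + 539955 = -58/281 + 539955 = 151727297/281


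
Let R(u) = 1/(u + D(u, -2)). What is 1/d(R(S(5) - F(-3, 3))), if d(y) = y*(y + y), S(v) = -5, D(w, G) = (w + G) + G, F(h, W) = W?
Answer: 200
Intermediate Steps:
D(w, G) = w + 2*G (D(w, G) = (G + w) + G = w + 2*G)
R(u) = 1/(-4 + 2*u) (R(u) = 1/(u + (u + 2*(-2))) = 1/(u + (u - 4)) = 1/(u + (-4 + u)) = 1/(-4 + 2*u))
d(y) = 2*y**2 (d(y) = y*(2*y) = 2*y**2)
1/d(R(S(5) - F(-3, 3))) = 1/(2*(1/(2*(-2 + (-5 - 1*3))))**2) = 1/(2*(1/(2*(-2 + (-5 - 3))))**2) = 1/(2*(1/(2*(-2 - 8)))**2) = 1/(2*((1/2)/(-10))**2) = 1/(2*((1/2)*(-1/10))**2) = 1/(2*(-1/20)**2) = 1/(2*(1/400)) = 1/(1/200) = 200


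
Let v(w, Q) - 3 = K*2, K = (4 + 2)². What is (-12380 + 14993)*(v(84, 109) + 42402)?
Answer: 110992401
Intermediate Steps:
K = 36 (K = 6² = 36)
v(w, Q) = 75 (v(w, Q) = 3 + 36*2 = 3 + 72 = 75)
(-12380 + 14993)*(v(84, 109) + 42402) = (-12380 + 14993)*(75 + 42402) = 2613*42477 = 110992401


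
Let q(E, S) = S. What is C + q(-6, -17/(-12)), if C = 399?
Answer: 4805/12 ≈ 400.42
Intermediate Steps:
C + q(-6, -17/(-12)) = 399 - 17/(-12) = 399 - 17*(-1/12) = 399 + 17/12 = 4805/12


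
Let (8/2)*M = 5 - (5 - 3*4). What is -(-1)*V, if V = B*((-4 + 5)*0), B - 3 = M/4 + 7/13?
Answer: 0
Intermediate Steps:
M = 3 (M = (5 - (5 - 3*4))/4 = (5 - (5 - 12))/4 = (5 - 1*(-7))/4 = (5 + 7)/4 = (¼)*12 = 3)
B = 223/52 (B = 3 + (3/4 + 7/13) = 3 + (3*(¼) + 7*(1/13)) = 3 + (¾ + 7/13) = 3 + 67/52 = 223/52 ≈ 4.2885)
V = 0 (V = 223*((-4 + 5)*0)/52 = 223*(1*0)/52 = (223/52)*0 = 0)
-(-1)*V = -(-1)*0 = -1*0 = 0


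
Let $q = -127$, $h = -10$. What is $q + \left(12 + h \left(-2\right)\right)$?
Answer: $-95$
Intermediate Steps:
$q + \left(12 + h \left(-2\right)\right) = -127 + \left(12 - -20\right) = -127 + \left(12 + 20\right) = -127 + 32 = -95$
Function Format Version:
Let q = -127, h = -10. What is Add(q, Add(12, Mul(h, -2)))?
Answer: -95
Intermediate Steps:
Add(q, Add(12, Mul(h, -2))) = Add(-127, Add(12, Mul(-10, -2))) = Add(-127, Add(12, 20)) = Add(-127, 32) = -95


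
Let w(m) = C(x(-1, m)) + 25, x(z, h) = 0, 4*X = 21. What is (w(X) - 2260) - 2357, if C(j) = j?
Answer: -4592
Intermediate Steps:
X = 21/4 (X = (1/4)*21 = 21/4 ≈ 5.2500)
w(m) = 25 (w(m) = 0 + 25 = 25)
(w(X) - 2260) - 2357 = (25 - 2260) - 2357 = -2235 - 2357 = -4592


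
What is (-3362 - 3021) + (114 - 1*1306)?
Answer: -7575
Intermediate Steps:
(-3362 - 3021) + (114 - 1*1306) = -6383 + (114 - 1306) = -6383 - 1192 = -7575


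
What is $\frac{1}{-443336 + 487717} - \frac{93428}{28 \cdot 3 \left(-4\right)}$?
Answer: $\frac{1036607101}{3728004} \approx 278.06$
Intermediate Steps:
$\frac{1}{-443336 + 487717} - \frac{93428}{28 \cdot 3 \left(-4\right)} = \frac{1}{44381} - \frac{93428}{84 \left(-4\right)} = \frac{1}{44381} - \frac{93428}{-336} = \frac{1}{44381} - - \frac{23357}{84} = \frac{1}{44381} + \frac{23357}{84} = \frac{1036607101}{3728004}$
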